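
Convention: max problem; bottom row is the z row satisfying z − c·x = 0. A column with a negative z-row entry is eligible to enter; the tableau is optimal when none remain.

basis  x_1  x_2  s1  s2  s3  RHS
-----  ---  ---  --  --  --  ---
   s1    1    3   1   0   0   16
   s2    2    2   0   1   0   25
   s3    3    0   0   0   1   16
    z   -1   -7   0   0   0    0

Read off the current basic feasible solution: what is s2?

25

s2 is basic (row 2); its value is the RHS of that row, 25.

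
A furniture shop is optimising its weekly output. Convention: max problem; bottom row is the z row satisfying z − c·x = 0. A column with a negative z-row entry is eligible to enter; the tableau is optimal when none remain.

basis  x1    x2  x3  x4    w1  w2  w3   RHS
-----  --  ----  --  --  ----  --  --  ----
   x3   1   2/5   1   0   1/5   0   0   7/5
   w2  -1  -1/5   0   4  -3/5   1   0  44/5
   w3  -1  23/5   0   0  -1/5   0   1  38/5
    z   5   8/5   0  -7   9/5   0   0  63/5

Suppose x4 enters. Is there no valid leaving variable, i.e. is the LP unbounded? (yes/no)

no

Column x4 has positive entries in row(s) 2, so the ratio test bounds it — not unbounded.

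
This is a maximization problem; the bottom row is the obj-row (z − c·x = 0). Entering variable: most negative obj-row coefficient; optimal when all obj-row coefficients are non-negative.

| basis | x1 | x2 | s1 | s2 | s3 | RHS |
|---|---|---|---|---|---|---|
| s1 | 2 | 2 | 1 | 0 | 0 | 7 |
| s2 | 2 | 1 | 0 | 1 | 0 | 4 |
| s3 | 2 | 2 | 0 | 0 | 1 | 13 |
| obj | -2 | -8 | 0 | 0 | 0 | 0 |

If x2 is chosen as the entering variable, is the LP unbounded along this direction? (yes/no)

no

Column x2 has positive entries in row(s) 1, 2, 3, so the ratio test bounds it — not unbounded.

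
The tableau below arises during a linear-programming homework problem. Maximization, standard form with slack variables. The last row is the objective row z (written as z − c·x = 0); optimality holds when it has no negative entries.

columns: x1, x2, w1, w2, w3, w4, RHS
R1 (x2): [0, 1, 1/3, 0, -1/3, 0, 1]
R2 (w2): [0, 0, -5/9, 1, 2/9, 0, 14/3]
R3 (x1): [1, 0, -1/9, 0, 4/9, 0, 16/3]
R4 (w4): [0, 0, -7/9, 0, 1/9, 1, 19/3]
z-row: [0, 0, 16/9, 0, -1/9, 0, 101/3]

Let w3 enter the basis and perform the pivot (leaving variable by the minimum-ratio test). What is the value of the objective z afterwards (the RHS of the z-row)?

Ratio test on column w3 — row 1: entry -1/3 ≤ 0; row 2: (14/3)/(2/9) = 21; row 3: (16/3)/(4/9) = 12; row 4: (19/3)/(1/9) = 57. Minimum is 12 at row 3 (x1 leaves); pivot element 4/9.
Pivot on row 3; the z-row RHS becomes 101/3 − (-1/9)·12 = 35.

35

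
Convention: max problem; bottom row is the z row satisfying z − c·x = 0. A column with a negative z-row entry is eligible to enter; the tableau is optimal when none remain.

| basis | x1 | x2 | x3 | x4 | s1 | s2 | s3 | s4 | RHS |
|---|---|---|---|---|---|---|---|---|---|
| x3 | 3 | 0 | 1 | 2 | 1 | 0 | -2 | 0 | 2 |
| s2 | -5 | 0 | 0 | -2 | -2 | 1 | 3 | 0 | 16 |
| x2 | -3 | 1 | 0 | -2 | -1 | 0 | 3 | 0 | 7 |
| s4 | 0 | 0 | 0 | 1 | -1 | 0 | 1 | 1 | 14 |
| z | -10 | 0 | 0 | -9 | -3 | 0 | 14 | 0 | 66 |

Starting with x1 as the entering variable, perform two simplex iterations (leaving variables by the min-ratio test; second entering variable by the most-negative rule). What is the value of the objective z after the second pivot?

Ratio test on column x1 — row 1: 2/3 = 2/3; row 2: entry -5 ≤ 0; row 3: entry -3 ≤ 0; row 4: entry 0 ≤ 0. Minimum is 2/3 at row 1 (x3 leaves); pivot element 3.
Pivot on row 1; the z-row RHS becomes 66 − (-10)·(2/3) = 218/3.
Next entering variable (most negative z-row entry -7/3): x4.
Ratio test on column x4 — row 1: (2/3)/(2/3) = 1; row 2: (58/3)/(4/3) = 29/2; row 3: entry 0 ≤ 0; row 4: 14/1 = 14. Minimum is 1 at row 1 (x1 leaves); pivot element 2/3.
After the second pivot the z-row RHS is 218/3 − (-7/3)·1 = 75.

75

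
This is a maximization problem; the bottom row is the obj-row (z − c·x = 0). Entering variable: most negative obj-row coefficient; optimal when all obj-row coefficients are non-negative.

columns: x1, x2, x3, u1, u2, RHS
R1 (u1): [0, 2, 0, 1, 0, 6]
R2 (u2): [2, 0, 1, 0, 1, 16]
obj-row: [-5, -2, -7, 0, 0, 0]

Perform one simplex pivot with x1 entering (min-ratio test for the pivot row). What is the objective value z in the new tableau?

40

Ratio test on column x1 — row 1: entry 0 ≤ 0; row 2: 16/2 = 8. Minimum is 8 at row 2 (u2 leaves); pivot element 2.
Pivot on row 2; the obj-row RHS becomes 0 − (-5)·8 = 40.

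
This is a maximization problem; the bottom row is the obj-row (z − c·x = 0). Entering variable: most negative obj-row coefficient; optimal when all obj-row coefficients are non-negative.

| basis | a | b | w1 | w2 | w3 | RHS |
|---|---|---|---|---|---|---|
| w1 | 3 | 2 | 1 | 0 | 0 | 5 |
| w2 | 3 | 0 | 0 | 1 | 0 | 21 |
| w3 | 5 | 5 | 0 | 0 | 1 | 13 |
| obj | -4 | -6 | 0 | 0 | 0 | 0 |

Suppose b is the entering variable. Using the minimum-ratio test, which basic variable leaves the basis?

w1

Column b entries and ratios — w1: 5/2 = 5/2; w2: 0 ≤ 0, skip; w3: 13/5 = 13/5.
Smallest ratio is 5/2 in the row of w1, so w1 leaves.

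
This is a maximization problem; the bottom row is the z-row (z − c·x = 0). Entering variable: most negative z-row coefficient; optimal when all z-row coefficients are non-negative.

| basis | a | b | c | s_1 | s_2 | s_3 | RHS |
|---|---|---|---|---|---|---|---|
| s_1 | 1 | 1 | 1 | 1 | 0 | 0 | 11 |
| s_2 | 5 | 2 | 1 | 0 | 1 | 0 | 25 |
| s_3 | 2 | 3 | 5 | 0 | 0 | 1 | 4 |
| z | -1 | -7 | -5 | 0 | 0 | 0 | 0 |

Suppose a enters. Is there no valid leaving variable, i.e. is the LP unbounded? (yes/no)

Column a has positive entries in row(s) 1, 2, 3, so the ratio test bounds it — not unbounded.

no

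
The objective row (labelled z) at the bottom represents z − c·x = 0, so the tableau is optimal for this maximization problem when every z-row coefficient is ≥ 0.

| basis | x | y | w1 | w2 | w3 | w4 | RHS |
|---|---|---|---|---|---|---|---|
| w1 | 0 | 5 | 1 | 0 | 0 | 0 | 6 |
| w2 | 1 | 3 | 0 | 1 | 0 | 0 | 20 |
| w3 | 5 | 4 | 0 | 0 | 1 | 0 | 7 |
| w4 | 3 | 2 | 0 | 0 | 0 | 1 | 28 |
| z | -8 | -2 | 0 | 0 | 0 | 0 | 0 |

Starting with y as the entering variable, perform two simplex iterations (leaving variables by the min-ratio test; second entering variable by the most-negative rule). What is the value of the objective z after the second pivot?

Ratio test on column y — row 1: 6/5 = 6/5; row 2: 20/3 = 20/3; row 3: 7/4 = 7/4; row 4: 28/2 = 14. Minimum is 6/5 at row 1 (w1 leaves); pivot element 5.
Pivot on row 1; the z-row RHS becomes 0 − (-2)·(6/5) = 12/5.
Next entering variable (most negative z-row entry -8): x.
Ratio test on column x — row 1: entry 0 ≤ 0; row 2: (82/5)/1 = 82/5; row 3: (11/5)/5 = 11/25; row 4: (128/5)/3 = 128/15. Minimum is 11/25 at row 3 (w3 leaves); pivot element 5.
After the second pivot the z-row RHS is 12/5 − (-8)·(11/25) = 148/25.

148/25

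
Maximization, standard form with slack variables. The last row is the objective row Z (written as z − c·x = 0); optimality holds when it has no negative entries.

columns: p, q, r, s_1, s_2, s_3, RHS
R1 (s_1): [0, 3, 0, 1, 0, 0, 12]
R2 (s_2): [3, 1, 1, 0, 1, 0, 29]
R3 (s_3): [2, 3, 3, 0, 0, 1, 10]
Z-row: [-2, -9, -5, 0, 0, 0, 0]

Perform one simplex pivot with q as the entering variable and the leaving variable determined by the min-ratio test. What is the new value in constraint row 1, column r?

-3

Ratio test on column q — row 1: 12/3 = 4; row 2: 29/1 = 29; row 3: 10/3 = 10/3. Minimum is 10/3 at row 3 (s_3 leaves); pivot element 3.
Divide row 3 by 3; eliminate column q from the other rows.
Row 1 update in column r: 0 − 3·1 = -3.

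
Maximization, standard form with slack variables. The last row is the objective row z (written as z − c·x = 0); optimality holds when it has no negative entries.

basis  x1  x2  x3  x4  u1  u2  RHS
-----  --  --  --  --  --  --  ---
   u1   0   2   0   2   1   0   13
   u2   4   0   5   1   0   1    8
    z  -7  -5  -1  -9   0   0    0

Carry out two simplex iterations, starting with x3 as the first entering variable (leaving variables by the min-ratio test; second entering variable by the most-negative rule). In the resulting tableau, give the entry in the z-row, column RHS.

294/5

Ratio test on column x3 — row 1: entry 0 ≤ 0; row 2: 8/5 = 8/5. Minimum is 8/5 at row 2 (u2 leaves); pivot element 5.
Divide row 2 by 5; eliminate column x3 from the other rows.
Second iteration: most negative z-row entry is -44/5 in column x4, so x4 enters.
Ratio test on column x4 — row 1: 13/2 = 13/2; row 2: (8/5)/(1/5) = 8. Minimum is 13/2 at row 1 (u1 leaves); pivot element 2.
Divide row 1 by 2; eliminate column x4 from the other rows.
After both pivots, the entry at the z-row, column RHS is 294/5.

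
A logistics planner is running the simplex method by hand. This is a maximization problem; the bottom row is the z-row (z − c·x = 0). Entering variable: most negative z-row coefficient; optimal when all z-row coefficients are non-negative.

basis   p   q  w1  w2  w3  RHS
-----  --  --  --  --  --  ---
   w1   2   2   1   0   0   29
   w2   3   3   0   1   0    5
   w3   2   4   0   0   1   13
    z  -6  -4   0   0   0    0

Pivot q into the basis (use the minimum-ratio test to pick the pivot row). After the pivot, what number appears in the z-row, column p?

-2

Ratio test on column q — row 1: 29/2 = 29/2; row 2: 5/3 = 5/3; row 3: 13/4 = 13/4. Minimum is 5/3 at row 2 (w2 leaves); pivot element 3.
Divide row 2 by 3; eliminate column q from the other rows.
z-row update in column p: -6 − (-4)·1 = -2.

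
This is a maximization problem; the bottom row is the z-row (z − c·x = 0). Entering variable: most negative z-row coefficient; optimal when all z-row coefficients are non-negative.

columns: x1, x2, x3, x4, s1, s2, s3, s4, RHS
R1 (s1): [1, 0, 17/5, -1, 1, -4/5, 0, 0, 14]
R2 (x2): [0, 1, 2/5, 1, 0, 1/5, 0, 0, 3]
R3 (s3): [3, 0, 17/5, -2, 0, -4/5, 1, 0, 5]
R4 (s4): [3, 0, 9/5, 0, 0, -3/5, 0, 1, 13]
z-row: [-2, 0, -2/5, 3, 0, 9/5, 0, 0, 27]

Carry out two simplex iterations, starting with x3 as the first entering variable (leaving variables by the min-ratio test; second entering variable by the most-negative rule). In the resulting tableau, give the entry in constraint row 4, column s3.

-1

Ratio test on column x3 — row 1: 14/(17/5) = 70/17; row 2: 3/(2/5) = 15/2; row 3: 5/(17/5) = 25/17; row 4: 13/(9/5) = 65/9. Minimum is 25/17 at row 3 (s3 leaves); pivot element 17/5.
Divide row 3 by 17/5; eliminate column x3 from the other rows.
Second iteration: most negative z-row entry is -28/17 in column x1, so x1 enters.
Ratio test on column x1 — row 1: entry -2 ≤ 0; row 2: entry -6/17 ≤ 0; row 3: (25/17)/(15/17) = 5/3; row 4: (176/17)/(24/17) = 22/3. Minimum is 5/3 at row 3 (x3 leaves); pivot element 15/17.
Divide row 3 by 15/17; eliminate column x1 from the other rows.
After both pivots, the entry at constraint row 4, column s3 is -1.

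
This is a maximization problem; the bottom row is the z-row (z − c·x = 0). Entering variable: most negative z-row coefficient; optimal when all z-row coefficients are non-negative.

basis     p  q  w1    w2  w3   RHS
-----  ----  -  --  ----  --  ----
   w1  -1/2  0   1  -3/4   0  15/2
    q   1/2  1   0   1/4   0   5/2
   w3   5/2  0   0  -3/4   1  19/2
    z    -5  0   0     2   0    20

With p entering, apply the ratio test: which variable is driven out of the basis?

Column p entries and ratios — w1: -1/2 ≤ 0, skip; q: (5/2)/(1/2) = 5; w3: (19/2)/(5/2) = 19/5.
Smallest ratio is 19/5 in the row of w3, so w3 leaves.

w3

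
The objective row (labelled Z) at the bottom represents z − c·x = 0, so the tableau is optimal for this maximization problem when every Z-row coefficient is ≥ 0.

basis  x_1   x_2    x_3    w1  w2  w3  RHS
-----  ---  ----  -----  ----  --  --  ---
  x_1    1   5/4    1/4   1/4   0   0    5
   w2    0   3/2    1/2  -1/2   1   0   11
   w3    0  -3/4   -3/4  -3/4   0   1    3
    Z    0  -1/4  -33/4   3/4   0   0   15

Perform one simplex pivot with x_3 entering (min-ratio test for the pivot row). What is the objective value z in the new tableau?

Ratio test on column x_3 — row 1: 5/(1/4) = 20; row 2: 11/(1/2) = 22; row 3: entry -3/4 ≤ 0. Minimum is 20 at row 1 (x_1 leaves); pivot element 1/4.
Pivot on row 1; the Z-row RHS becomes 15 − (-33/4)·20 = 180.

180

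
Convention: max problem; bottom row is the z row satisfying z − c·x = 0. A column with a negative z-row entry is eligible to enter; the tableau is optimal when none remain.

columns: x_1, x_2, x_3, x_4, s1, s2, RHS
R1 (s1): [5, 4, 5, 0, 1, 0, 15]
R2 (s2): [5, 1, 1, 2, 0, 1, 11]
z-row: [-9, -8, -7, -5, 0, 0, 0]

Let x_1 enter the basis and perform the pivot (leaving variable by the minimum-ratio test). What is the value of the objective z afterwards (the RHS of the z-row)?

Ratio test on column x_1 — row 1: 15/5 = 3; row 2: 11/5 = 11/5. Minimum is 11/5 at row 2 (s2 leaves); pivot element 5.
Pivot on row 2; the z-row RHS becomes 0 − (-9)·(11/5) = 99/5.

99/5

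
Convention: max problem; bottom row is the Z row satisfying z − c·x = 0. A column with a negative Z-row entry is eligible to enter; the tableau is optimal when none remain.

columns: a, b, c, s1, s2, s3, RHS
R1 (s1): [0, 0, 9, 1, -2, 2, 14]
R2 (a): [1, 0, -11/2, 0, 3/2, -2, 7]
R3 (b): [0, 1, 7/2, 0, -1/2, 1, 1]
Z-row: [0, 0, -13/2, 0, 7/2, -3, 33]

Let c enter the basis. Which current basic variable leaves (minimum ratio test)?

Column c entries and ratios — s1: 14/9 = 14/9; a: -11/2 ≤ 0, skip; b: 1/(7/2) = 2/7.
Smallest ratio is 2/7 in the row of b, so b leaves.

b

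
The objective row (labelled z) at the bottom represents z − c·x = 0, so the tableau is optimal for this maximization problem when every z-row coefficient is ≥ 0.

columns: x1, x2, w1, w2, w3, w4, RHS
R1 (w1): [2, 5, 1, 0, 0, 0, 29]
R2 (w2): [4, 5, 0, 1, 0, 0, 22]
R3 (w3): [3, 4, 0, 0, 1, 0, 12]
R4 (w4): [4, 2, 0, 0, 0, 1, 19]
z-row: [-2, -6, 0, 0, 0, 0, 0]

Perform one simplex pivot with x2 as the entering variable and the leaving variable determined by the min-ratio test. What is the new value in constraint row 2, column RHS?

7

Ratio test on column x2 — row 1: 29/5 = 29/5; row 2: 22/5 = 22/5; row 3: 12/4 = 3; row 4: 19/2 = 19/2. Minimum is 3 at row 3 (w3 leaves); pivot element 4.
Divide row 3 by 4; eliminate column x2 from the other rows.
Row 2 update in column RHS: 22 − 5·3 = 7.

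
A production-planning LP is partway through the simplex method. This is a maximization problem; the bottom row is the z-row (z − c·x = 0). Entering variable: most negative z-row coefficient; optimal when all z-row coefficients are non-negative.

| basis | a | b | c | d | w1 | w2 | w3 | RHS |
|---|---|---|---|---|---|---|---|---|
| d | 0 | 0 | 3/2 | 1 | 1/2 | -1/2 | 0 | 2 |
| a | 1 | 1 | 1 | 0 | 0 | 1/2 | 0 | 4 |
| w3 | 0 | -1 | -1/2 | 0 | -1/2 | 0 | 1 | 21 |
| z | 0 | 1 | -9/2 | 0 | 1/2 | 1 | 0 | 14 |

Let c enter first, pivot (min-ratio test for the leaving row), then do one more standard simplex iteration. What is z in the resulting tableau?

Ratio test on column c — row 1: 2/(3/2) = 4/3; row 2: 4/1 = 4; row 3: entry -1/2 ≤ 0. Minimum is 4/3 at row 1 (d leaves); pivot element 3/2.
Pivot on row 1; the z-row RHS becomes 14 − (-9/2)·(4/3) = 20.
Next entering variable (most negative z-row entry -1/2): w2.
Ratio test on column w2 — row 1: entry -1/3 ≤ 0; row 2: (8/3)/(5/6) = 16/5; row 3: entry -1/6 ≤ 0. Minimum is 16/5 at row 2 (a leaves); pivot element 5/6.
After the second pivot the z-row RHS is 20 − (-1/2)·(16/5) = 108/5.

108/5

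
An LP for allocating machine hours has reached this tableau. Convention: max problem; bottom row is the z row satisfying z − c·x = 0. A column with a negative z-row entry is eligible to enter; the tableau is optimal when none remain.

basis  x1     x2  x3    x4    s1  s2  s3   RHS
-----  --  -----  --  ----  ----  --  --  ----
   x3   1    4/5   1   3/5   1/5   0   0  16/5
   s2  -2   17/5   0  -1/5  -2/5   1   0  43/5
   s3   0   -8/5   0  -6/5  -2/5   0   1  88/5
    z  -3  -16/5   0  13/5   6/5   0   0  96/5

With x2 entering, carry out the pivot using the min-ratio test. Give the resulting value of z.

464/17

Ratio test on column x2 — row 1: (16/5)/(4/5) = 4; row 2: (43/5)/(17/5) = 43/17; row 3: entry -8/5 ≤ 0. Minimum is 43/17 at row 2 (s2 leaves); pivot element 17/5.
Pivot on row 2; the z-row RHS becomes 96/5 − (-16/5)·(43/17) = 464/17.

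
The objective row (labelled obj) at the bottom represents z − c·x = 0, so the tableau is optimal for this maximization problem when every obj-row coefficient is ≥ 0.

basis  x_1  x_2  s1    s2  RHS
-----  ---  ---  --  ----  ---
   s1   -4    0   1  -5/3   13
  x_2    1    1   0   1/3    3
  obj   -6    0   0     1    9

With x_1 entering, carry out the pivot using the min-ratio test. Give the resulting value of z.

27

Ratio test on column x_1 — row 1: entry -4 ≤ 0; row 2: 3/1 = 3. Minimum is 3 at row 2 (x_2 leaves); pivot element 1.
Pivot on row 2; the obj-row RHS becomes 9 − (-6)·3 = 27.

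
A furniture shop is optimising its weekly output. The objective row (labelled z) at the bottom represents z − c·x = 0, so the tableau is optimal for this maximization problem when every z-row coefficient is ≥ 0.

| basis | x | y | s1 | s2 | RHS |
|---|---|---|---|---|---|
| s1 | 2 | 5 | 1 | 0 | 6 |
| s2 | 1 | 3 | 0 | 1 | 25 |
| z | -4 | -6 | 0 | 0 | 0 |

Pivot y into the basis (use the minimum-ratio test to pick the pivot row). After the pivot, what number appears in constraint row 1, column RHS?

6/5

Ratio test on column y — row 1: 6/5 = 6/5; row 2: 25/3 = 25/3. Minimum is 6/5 at row 1 (s1 leaves); pivot element 5.
Divide row 1 by 5; eliminate column y from the other rows.
In the new row 1, the RHS entry is the old entry divided by the pivot: 6/5 = 6/5.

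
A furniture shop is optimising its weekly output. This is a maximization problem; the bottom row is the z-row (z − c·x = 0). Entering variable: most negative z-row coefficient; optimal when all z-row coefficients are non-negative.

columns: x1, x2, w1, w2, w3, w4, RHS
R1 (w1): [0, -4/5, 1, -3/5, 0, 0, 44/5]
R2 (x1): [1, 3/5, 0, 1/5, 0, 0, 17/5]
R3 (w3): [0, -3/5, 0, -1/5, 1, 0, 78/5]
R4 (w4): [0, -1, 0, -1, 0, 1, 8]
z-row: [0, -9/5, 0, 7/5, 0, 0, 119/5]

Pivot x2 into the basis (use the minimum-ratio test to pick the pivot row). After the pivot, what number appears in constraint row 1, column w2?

Ratio test on column x2 — row 1: entry -4/5 ≤ 0; row 2: (17/5)/(3/5) = 17/3; row 3: entry -3/5 ≤ 0; row 4: entry -1 ≤ 0. Minimum is 17/3 at row 2 (x1 leaves); pivot element 3/5.
Divide row 2 by 3/5; eliminate column x2 from the other rows.
Row 1 update in column w2: -3/5 − (-4/5)·(1/3) = -1/3.

-1/3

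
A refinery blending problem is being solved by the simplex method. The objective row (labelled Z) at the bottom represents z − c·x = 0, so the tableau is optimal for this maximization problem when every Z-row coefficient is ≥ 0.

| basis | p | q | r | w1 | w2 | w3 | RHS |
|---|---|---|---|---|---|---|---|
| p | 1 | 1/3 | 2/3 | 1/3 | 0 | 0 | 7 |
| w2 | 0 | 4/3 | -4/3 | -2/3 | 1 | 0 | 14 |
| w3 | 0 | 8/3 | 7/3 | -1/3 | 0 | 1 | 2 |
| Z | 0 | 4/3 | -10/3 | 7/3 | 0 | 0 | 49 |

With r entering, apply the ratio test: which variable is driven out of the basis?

w3

Column r entries and ratios — p: 7/(2/3) = 21/2; w2: -4/3 ≤ 0, skip; w3: 2/(7/3) = 6/7.
Smallest ratio is 6/7 in the row of w3, so w3 leaves.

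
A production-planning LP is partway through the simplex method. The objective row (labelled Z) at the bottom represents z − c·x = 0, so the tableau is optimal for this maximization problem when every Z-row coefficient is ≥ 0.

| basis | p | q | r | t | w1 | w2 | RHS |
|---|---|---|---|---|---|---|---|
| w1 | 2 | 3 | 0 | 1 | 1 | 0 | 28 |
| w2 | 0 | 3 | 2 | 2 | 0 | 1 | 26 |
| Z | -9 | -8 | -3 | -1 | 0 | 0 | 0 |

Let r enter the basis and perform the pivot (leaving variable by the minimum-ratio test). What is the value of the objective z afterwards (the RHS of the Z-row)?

Ratio test on column r — row 1: entry 0 ≤ 0; row 2: 26/2 = 13. Minimum is 13 at row 2 (w2 leaves); pivot element 2.
Pivot on row 2; the Z-row RHS becomes 0 − (-3)·13 = 39.

39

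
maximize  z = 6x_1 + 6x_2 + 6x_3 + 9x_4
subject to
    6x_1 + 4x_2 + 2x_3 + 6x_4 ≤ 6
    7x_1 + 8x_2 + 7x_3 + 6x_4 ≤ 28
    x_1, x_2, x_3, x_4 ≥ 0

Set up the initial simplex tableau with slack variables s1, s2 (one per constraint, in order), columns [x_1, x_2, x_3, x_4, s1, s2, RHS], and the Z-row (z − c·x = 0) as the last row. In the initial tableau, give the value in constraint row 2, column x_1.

7

Constraint 2 has coefficient 7 on x_1.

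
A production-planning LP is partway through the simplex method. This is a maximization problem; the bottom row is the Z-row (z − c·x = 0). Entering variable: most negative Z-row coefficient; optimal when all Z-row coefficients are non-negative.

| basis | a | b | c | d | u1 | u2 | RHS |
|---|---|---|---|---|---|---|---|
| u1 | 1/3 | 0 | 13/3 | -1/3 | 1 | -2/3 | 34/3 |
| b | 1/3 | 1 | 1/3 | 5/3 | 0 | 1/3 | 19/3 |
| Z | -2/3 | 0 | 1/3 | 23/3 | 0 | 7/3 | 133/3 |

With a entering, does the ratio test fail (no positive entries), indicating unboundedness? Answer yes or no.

Column a has positive entries in row(s) 1, 2, so the ratio test bounds it — not unbounded.

no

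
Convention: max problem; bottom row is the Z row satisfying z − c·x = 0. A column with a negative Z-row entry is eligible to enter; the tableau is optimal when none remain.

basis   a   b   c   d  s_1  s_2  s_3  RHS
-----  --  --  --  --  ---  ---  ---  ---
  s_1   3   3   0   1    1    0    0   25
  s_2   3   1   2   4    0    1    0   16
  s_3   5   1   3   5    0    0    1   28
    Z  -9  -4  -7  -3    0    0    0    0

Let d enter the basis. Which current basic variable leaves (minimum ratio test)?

Column d entries and ratios — s_1: 25/1 = 25; s_2: 16/4 = 4; s_3: 28/5 = 28/5.
Smallest ratio is 4 in the row of s_2, so s_2 leaves.

s_2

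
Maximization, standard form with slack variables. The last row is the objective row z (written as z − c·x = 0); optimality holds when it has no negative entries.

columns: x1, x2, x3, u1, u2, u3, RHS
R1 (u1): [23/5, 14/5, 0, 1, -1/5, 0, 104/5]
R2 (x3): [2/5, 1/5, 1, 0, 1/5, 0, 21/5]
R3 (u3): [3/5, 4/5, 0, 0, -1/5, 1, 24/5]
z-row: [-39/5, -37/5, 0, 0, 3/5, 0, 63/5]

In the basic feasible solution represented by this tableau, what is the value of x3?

21/5

x3 is basic (row 2); its value is the RHS of that row, 21/5.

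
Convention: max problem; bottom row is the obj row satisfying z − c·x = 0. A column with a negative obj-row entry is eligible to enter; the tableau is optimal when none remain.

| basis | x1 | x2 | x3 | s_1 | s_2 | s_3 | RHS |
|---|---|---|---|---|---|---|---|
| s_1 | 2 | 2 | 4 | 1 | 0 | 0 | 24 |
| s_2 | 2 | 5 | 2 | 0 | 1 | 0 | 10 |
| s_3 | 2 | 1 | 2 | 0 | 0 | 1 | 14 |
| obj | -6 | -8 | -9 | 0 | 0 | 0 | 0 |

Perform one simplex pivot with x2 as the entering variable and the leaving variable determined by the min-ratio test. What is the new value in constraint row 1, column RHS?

Ratio test on column x2 — row 1: 24/2 = 12; row 2: 10/5 = 2; row 3: 14/1 = 14. Minimum is 2 at row 2 (s_2 leaves); pivot element 5.
Divide row 2 by 5; eliminate column x2 from the other rows.
Row 1 update in column RHS: 24 − 2·2 = 20.

20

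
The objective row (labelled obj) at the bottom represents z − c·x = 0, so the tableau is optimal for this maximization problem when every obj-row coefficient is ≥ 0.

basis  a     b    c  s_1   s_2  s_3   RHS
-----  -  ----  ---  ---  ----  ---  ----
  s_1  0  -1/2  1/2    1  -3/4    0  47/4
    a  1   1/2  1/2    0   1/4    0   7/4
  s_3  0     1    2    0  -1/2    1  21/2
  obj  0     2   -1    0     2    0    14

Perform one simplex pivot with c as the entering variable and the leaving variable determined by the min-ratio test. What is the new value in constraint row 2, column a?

2

Ratio test on column c — row 1: (47/4)/(1/2) = 47/2; row 2: (7/4)/(1/2) = 7/2; row 3: (21/2)/2 = 21/4. Minimum is 7/2 at row 2 (a leaves); pivot element 1/2.
Divide row 2 by 1/2; eliminate column c from the other rows.
In the new row 2, the a entry is the old entry divided by the pivot: 1/(1/2) = 2.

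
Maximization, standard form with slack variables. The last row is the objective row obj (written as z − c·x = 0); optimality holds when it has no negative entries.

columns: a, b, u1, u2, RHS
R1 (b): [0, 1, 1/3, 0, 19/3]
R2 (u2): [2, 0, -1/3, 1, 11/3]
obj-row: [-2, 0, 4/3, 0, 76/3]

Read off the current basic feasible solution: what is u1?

u1 is not in the basis, so in the current basic feasible solution u1 = 0.

0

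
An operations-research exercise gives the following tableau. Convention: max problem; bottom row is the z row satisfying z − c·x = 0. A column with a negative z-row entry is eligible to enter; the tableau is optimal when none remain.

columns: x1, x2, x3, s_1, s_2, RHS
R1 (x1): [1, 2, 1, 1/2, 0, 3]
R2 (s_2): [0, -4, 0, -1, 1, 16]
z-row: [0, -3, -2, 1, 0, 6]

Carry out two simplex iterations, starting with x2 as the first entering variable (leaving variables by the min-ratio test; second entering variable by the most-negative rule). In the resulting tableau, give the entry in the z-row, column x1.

Ratio test on column x2 — row 1: 3/2 = 3/2; row 2: entry -4 ≤ 0. Minimum is 3/2 at row 1 (x1 leaves); pivot element 2.
Divide row 1 by 2; eliminate column x2 from the other rows.
Second iteration: most negative z-row entry is -1/2 in column x3, so x3 enters.
Ratio test on column x3 — row 1: (3/2)/(1/2) = 3; row 2: 22/2 = 11. Minimum is 3 at row 1 (x2 leaves); pivot element 1/2.
Divide row 1 by 1/2; eliminate column x3 from the other rows.
After both pivots, the entry at the z-row, column x1 is 2.

2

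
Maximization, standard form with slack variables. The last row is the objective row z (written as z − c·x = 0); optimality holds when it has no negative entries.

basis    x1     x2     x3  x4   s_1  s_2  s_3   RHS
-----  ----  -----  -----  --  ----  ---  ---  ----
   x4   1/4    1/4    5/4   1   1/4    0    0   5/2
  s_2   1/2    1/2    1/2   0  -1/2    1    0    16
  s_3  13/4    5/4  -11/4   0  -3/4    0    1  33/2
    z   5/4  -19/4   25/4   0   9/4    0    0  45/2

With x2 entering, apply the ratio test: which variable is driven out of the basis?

Column x2 entries and ratios — x4: (5/2)/(1/4) = 10; s_2: 16/(1/2) = 32; s_3: (33/2)/(5/4) = 66/5.
Smallest ratio is 10 in the row of x4, so x4 leaves.

x4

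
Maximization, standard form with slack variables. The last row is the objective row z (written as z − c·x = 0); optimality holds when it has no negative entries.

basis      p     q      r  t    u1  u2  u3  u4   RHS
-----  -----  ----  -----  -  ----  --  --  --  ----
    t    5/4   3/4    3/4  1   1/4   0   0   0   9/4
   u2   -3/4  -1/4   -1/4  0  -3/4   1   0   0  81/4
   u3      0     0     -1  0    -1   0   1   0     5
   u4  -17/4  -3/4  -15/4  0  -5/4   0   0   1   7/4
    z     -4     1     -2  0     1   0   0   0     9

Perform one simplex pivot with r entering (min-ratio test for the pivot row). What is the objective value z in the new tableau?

15

Ratio test on column r — row 1: (9/4)/(3/4) = 3; row 2: entry -1/4 ≤ 0; row 3: entry -1 ≤ 0; row 4: entry -15/4 ≤ 0. Minimum is 3 at row 1 (t leaves); pivot element 3/4.
Pivot on row 1; the z-row RHS becomes 9 − (-2)·3 = 15.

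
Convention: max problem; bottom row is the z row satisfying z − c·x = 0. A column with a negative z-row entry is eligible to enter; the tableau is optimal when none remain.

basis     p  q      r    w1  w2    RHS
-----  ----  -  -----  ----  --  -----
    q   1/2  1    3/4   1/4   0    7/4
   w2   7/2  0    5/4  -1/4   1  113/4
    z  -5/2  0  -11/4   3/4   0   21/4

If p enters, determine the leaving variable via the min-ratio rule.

Column p entries and ratios — q: (7/4)/(1/2) = 7/2; w2: (113/4)/(7/2) = 113/14.
Smallest ratio is 7/2 in the row of q, so q leaves.

q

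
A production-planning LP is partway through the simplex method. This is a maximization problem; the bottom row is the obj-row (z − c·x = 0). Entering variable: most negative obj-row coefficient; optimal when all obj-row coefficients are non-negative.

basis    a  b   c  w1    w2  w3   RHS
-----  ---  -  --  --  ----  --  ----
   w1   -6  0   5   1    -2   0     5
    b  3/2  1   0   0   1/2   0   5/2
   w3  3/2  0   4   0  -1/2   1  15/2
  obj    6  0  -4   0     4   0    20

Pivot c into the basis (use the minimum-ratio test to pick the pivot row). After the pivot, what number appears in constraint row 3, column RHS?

Ratio test on column c — row 1: 5/5 = 1; row 2: entry 0 ≤ 0; row 3: (15/2)/4 = 15/8. Minimum is 1 at row 1 (w1 leaves); pivot element 5.
Divide row 1 by 5; eliminate column c from the other rows.
Row 3 update in column RHS: 15/2 − 4·1 = 7/2.

7/2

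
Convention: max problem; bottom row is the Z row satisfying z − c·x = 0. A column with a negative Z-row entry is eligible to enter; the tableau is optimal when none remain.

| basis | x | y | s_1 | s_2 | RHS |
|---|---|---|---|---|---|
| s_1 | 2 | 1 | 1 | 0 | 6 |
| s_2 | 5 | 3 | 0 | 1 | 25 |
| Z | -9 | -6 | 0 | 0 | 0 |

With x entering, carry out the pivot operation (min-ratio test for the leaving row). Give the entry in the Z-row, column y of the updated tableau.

Ratio test on column x — row 1: 6/2 = 3; row 2: 25/5 = 5. Minimum is 3 at row 1 (s_1 leaves); pivot element 2.
Divide row 1 by 2; eliminate column x from the other rows.
Z-row update in column y: -6 − (-9)·(1/2) = -3/2.

-3/2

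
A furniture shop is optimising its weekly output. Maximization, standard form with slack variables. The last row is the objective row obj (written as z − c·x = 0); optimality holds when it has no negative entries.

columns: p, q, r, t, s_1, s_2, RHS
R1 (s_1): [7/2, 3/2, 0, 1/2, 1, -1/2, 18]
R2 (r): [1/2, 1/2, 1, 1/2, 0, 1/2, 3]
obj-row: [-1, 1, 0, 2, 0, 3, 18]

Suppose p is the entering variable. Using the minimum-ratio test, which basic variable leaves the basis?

s_1

Column p entries and ratios — s_1: 18/(7/2) = 36/7; r: 3/(1/2) = 6.
Smallest ratio is 36/7 in the row of s_1, so s_1 leaves.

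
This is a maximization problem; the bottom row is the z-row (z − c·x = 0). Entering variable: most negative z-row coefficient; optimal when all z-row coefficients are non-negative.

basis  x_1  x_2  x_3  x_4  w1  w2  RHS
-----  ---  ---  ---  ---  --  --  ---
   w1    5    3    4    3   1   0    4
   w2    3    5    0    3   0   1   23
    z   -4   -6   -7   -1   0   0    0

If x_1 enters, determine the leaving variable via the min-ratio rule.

w1

Column x_1 entries and ratios — w1: 4/5 = 4/5; w2: 23/3 = 23/3.
Smallest ratio is 4/5 in the row of w1, so w1 leaves.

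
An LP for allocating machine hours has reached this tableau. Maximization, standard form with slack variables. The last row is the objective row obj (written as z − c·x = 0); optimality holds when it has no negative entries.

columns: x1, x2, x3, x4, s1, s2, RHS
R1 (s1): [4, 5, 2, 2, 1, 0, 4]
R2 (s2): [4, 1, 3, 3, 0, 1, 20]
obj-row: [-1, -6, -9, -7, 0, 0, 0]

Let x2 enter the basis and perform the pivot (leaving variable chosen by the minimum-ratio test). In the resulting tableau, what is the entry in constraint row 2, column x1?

16/5

Ratio test on column x2 — row 1: 4/5 = 4/5; row 2: 20/1 = 20. Minimum is 4/5 at row 1 (s1 leaves); pivot element 5.
Divide row 1 by 5; eliminate column x2 from the other rows.
Row 2 update in column x1: 4 − 1·(4/5) = 16/5.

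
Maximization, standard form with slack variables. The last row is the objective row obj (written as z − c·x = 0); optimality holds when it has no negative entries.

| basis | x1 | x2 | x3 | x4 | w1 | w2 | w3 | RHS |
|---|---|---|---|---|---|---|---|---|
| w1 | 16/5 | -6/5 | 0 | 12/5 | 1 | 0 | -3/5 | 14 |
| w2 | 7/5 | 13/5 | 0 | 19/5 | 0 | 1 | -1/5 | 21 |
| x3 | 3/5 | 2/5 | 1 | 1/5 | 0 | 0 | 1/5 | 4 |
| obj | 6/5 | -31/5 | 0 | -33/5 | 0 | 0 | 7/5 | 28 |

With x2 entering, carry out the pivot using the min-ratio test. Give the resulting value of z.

1015/13

Ratio test on column x2 — row 1: entry -6/5 ≤ 0; row 2: 21/(13/5) = 105/13; row 3: 4/(2/5) = 10. Minimum is 105/13 at row 2 (w2 leaves); pivot element 13/5.
Pivot on row 2; the obj-row RHS becomes 28 − (-31/5)·(105/13) = 1015/13.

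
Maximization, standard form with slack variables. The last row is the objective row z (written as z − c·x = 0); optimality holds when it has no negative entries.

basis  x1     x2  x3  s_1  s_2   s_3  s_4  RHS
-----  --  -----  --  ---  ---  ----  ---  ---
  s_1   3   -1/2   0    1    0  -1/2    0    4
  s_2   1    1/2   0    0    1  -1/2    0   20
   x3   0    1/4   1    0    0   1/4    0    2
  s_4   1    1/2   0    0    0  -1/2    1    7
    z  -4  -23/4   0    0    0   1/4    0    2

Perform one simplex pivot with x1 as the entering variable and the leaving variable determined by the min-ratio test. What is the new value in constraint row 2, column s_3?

Ratio test on column x1 — row 1: 4/3 = 4/3; row 2: 20/1 = 20; row 3: entry 0 ≤ 0; row 4: 7/1 = 7. Minimum is 4/3 at row 1 (s_1 leaves); pivot element 3.
Divide row 1 by 3; eliminate column x1 from the other rows.
Row 2 update in column s_3: -1/2 − 1·(-1/6) = -1/3.

-1/3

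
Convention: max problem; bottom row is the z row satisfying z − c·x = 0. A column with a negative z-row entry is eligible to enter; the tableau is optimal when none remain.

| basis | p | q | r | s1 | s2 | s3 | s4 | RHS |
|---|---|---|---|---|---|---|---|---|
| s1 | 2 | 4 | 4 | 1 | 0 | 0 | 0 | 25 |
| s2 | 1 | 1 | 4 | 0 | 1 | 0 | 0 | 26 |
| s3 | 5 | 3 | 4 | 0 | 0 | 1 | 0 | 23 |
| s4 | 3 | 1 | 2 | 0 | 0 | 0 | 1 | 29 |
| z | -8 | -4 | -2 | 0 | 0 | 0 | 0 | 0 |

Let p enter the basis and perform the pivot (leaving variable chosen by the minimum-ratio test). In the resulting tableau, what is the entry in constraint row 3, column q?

3/5

Ratio test on column p — row 1: 25/2 = 25/2; row 2: 26/1 = 26; row 3: 23/5 = 23/5; row 4: 29/3 = 29/3. Minimum is 23/5 at row 3 (s3 leaves); pivot element 5.
Divide row 3 by 5; eliminate column p from the other rows.
In the new row 3, the q entry is the old entry divided by the pivot: 3/5 = 3/5.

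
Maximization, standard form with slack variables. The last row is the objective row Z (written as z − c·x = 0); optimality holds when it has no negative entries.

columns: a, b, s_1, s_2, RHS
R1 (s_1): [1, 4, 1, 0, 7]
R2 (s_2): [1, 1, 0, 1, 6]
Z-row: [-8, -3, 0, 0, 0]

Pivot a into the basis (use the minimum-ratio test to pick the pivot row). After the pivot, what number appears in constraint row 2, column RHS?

6

Ratio test on column a — row 1: 7/1 = 7; row 2: 6/1 = 6. Minimum is 6 at row 2 (s_2 leaves); pivot element 1.
Divide row 2 by 1; eliminate column a from the other rows.
In the new row 2, the RHS entry is the old entry divided by the pivot: 6/1 = 6.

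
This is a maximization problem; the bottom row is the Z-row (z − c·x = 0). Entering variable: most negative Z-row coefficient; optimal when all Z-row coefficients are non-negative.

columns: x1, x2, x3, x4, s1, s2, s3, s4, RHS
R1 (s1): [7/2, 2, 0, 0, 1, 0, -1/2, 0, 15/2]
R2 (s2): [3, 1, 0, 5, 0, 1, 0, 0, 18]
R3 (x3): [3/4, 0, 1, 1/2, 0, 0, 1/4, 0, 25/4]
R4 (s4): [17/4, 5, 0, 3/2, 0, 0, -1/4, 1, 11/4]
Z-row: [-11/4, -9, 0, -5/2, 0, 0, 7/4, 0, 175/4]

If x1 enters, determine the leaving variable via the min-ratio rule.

Column x1 entries and ratios — s1: (15/2)/(7/2) = 15/7; s2: 18/3 = 6; x3: (25/4)/(3/4) = 25/3; s4: (11/4)/(17/4) = 11/17.
Smallest ratio is 11/17 in the row of s4, so s4 leaves.

s4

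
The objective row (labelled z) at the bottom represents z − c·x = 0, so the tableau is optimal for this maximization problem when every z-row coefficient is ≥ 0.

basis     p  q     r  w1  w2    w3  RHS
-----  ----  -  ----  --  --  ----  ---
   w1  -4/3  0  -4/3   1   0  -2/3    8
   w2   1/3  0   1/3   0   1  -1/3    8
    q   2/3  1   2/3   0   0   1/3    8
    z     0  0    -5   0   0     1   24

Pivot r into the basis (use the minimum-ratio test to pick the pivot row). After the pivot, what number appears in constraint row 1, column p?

0

Ratio test on column r — row 1: entry -4/3 ≤ 0; row 2: 8/(1/3) = 24; row 3: 8/(2/3) = 12. Minimum is 12 at row 3 (q leaves); pivot element 2/3.
Divide row 3 by 2/3; eliminate column r from the other rows.
Row 1 update in column p: -4/3 − (-4/3)·1 = 0.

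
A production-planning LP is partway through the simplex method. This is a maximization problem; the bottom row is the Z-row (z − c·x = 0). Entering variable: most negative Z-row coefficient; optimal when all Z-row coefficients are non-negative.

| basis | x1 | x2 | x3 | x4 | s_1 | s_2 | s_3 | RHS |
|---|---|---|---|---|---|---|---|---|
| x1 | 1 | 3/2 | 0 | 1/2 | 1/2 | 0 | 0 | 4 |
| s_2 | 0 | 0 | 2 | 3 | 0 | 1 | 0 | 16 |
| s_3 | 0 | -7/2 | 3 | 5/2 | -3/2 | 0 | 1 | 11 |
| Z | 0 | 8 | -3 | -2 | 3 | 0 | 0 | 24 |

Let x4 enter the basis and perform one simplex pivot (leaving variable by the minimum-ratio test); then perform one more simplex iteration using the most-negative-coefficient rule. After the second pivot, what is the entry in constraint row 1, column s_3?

Ratio test on column x4 — row 1: 4/(1/2) = 8; row 2: 16/3 = 16/3; row 3: 11/(5/2) = 22/5. Minimum is 22/5 at row 3 (s_3 leaves); pivot element 5/2.
Divide row 3 by 5/2; eliminate column x4 from the other rows.
Second iteration: most negative Z-row entry is -3/5 in column x3, so x3 enters.
Ratio test on column x3 — row 1: entry -3/5 ≤ 0; row 2: entry -8/5 ≤ 0; row 3: (22/5)/(6/5) = 11/3. Minimum is 11/3 at row 3 (x4 leaves); pivot element 6/5.
Divide row 3 by 6/5; eliminate column x3 from the other rows.
After both pivots, the entry at constraint row 1, column s_3 is 0.

0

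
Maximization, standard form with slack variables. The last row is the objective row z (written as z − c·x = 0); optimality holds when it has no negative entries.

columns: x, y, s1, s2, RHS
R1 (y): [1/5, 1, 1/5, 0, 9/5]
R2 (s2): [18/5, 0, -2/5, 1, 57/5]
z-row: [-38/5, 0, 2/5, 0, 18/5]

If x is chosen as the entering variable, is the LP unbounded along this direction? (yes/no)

no

Column x has positive entries in row(s) 1, 2, so the ratio test bounds it — not unbounded.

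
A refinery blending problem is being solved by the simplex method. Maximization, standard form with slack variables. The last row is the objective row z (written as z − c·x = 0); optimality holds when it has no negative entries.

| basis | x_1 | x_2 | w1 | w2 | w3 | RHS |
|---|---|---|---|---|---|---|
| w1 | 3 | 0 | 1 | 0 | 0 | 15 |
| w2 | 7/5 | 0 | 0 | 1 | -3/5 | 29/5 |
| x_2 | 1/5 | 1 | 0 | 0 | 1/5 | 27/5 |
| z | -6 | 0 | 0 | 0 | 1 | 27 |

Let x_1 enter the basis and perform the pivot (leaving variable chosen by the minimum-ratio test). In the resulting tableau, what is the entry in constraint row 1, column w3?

9/7

Ratio test on column x_1 — row 1: 15/3 = 5; row 2: (29/5)/(7/5) = 29/7; row 3: (27/5)/(1/5) = 27. Minimum is 29/7 at row 2 (w2 leaves); pivot element 7/5.
Divide row 2 by 7/5; eliminate column x_1 from the other rows.
Row 1 update in column w3: 0 − 3·(-3/7) = 9/7.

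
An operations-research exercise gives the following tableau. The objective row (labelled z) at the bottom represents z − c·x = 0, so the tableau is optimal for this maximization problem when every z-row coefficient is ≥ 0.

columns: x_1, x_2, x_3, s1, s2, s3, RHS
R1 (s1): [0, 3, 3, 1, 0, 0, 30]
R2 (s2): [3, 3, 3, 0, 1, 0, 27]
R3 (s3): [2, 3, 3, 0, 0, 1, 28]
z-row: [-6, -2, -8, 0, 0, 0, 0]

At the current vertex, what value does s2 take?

27

s2 is basic (row 2); its value is the RHS of that row, 27.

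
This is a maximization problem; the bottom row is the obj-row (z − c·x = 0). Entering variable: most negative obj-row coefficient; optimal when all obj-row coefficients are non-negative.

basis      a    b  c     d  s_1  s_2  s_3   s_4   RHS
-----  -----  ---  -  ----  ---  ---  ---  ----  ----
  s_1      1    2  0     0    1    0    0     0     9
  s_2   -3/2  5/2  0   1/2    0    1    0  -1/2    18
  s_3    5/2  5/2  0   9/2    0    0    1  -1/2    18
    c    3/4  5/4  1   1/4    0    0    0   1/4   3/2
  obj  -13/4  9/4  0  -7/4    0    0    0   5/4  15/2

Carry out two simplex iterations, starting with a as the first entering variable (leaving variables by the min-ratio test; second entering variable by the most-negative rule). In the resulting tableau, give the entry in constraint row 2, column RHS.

Ratio test on column a — row 1: 9/1 = 9; row 2: entry -3/2 ≤ 0; row 3: 18/(5/2) = 36/5; row 4: (3/2)/(3/4) = 2. Minimum is 2 at row 4 (c leaves); pivot element 3/4.
Divide row 4 by 3/4; eliminate column a from the other rows.
Second iteration: most negative obj-row entry is -2/3 in column d, so d enters.
Ratio test on column d — row 1: entry -1/3 ≤ 0; row 2: 21/1 = 21; row 3: 13/(11/3) = 39/11; row 4: 2/(1/3) = 6. Minimum is 39/11 at row 3 (s_3 leaves); pivot element 11/3.
Divide row 3 by 11/3; eliminate column d from the other rows.
After both pivots, the entry at constraint row 2, column RHS is 192/11.

192/11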